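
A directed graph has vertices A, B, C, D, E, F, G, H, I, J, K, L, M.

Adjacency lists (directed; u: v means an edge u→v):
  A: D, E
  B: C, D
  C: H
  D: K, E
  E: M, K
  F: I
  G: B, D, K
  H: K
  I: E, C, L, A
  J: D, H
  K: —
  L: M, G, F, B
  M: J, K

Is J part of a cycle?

J is on a cycle iff J can reach itself via ≥1 edge.
J → D → E → M → J — yes.

Yes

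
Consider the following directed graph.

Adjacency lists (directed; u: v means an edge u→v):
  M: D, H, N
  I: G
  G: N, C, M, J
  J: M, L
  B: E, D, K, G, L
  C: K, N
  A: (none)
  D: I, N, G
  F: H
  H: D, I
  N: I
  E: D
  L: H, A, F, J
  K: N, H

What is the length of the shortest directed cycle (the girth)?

For each vertex v, BFS finds the shortest path from v back to v.
The shortest such closed walk is L → J → L, length 2.

2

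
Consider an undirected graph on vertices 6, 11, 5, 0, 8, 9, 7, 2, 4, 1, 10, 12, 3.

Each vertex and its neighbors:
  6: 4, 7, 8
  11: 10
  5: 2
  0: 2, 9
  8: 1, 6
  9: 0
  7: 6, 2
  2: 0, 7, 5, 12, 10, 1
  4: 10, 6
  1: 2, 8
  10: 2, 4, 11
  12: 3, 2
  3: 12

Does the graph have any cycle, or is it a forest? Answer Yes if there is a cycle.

Yes

DFS, tracking each vertex's parent; an edge to a visited non-parent vertex closes a cycle.
Start from 3:
visit 3 (parent –)
  visit 12 (parent 3)
    12–3: parent, skip
    visit 2 (parent 12)
      visit 0 (parent 2)
        0–2: parent, skip
        visit 9 (parent 0)
          9–0: parent, skip
      visit 7 (parent 2)
        visit 6 (parent 7)
          visit 4 (parent 6)
            visit 10 (parent 4)
              10–2: 2 visited and ≠ parent → cycle
Cycle: 2 – 7 – 6 – 4 – 10 – 2.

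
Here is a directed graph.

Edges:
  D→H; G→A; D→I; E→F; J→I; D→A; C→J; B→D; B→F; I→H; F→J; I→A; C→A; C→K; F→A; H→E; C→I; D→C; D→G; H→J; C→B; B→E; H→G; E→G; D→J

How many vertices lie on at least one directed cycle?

8

A vertex is on a directed cycle iff it belongs to a strongly connected component of size ≥ 2 (or has a self-loop).
The vertices on cycles are {B, C, D, E, F, H, I, J} — 8 in total.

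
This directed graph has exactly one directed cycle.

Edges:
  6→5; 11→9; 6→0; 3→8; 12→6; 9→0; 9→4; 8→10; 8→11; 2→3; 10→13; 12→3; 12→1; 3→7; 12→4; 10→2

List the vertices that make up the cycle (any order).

DFS with gray/black marking from 3:
3 gray
  7 gray
  7 black
  8 gray
    10 gray
      13 gray
      13 black
      2 gray
        2→3: 3 is gray → back edge
Back edge closes the cycle 3 → 8 → 10 → 2 → 3; its vertices are {2, 3, 8, 10}.

2, 3, 8, 10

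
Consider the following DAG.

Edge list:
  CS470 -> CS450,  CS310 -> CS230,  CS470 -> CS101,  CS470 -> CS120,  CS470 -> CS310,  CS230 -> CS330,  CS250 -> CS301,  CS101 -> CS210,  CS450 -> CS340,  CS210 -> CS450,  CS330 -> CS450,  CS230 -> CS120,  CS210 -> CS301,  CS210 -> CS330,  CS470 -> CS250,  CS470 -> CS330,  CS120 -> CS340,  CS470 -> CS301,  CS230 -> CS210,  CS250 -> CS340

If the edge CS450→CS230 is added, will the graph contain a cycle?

Yes

Adding CS450→CS230 creates a cycle iff CS230 can already reach CS450.
Path from CS230: CS230 → CS210 → CS450.
So CS230 → … → CS450 → CS230 is a cycle.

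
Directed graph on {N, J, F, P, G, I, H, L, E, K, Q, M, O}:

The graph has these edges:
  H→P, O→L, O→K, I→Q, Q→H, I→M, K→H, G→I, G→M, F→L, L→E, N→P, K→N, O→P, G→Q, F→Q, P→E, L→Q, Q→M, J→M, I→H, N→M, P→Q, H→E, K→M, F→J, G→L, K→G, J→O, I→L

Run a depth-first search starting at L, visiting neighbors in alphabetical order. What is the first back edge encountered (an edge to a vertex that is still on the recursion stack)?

P->Q

DFS from L (visiting neighbors in alphabetical order); mark gray on enter, black on exit:
L gray
  E gray
  E black
  Q gray
    H gray
      H→E: E black — skip
      P gray
        P→E: E black — skip
        P→Q: Q is gray → back edge
First back edge: P → Q.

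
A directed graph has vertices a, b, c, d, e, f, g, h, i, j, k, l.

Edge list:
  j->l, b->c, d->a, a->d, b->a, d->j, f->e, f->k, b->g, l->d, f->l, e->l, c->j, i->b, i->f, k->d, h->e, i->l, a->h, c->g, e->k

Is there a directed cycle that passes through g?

g lies on a cycle iff there is a path from g back to itself.
Exploring from g, it never reaches itself; equivalently, its strongly connected component is a singleton.

No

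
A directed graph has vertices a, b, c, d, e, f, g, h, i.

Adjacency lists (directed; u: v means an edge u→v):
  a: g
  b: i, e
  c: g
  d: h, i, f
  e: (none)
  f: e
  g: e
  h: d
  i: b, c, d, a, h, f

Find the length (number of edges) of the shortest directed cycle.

For each vertex v, BFS finds the shortest path from v back to v.
The shortest such closed walk is i → d → i, length 2.

2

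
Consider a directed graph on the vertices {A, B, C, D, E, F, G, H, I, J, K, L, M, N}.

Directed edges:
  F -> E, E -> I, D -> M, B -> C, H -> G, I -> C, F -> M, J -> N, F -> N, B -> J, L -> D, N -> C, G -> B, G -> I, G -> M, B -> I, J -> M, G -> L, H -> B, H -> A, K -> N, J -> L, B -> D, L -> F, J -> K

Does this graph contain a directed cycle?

No

DFS with white/gray/black marking, starting from H:
H gray
  A gray
  A black
  G gray
    M gray
    M black
    L gray
      D gray
        D→M: M black — skip
      D black
      F gray
        E gray
          I gray
            C gray
            C black
          I black
        E black
        F→M: M black — skip
        N gray
          N→C: C black — skip
        N black
      F black
    L black
    B gray
      J gray
        J→N: N black — skip
        K gray
          K→N: N black — skip
        K black
        J→L: L black — skip
        J→M: M black — skip
      J black
      B→C: C black — skip
      B→D: D black — skip
      B→I: I black — skip
    B black
    G→I: I black — skip
  G black
  H→B: B black — skip
H black
Every edge goes to a white or black vertex — no back edge, so the graph is acyclic.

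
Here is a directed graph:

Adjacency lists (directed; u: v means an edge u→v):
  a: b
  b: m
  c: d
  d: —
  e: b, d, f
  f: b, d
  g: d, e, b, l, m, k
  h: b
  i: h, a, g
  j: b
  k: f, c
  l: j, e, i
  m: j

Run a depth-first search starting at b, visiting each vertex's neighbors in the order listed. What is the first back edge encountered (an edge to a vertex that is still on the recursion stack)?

j→b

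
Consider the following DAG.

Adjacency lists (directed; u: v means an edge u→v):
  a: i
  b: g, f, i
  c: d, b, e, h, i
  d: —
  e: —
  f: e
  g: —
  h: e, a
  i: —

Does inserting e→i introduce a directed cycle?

No

Adding e→i creates a cycle iff i can already reach e.
Explore from i: no path reaches e. The graph stays acyclic.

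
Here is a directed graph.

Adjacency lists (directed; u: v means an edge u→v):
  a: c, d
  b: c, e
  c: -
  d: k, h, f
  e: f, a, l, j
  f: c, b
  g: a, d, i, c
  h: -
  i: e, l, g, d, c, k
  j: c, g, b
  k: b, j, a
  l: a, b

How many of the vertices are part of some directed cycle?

10

A vertex is on a directed cycle iff it belongs to a strongly connected component of size ≥ 2 (or has a self-loop).
The vertices on cycles are {a, b, d, e, f, g, i, j, k, l} — 10 in total.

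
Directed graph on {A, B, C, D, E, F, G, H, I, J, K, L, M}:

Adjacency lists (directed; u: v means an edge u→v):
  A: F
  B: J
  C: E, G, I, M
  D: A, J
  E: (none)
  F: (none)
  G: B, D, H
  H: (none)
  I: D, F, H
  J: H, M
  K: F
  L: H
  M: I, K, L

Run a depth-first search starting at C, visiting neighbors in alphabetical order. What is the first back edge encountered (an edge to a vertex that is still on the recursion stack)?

D→J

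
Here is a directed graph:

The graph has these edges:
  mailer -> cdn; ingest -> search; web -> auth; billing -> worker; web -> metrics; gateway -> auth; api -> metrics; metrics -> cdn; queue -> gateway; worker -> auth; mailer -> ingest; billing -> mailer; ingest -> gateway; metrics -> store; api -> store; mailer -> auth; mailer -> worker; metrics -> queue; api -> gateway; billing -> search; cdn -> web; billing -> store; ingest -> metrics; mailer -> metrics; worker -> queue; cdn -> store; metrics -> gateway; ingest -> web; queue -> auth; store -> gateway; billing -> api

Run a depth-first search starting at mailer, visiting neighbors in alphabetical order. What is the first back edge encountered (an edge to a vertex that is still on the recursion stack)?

DFS from mailer (visiting neighbors in alphabetical order); mark gray on enter, black on exit:
mailer gray
  auth gray
  auth black
  cdn gray
    store gray
      gateway gray
        gateway→auth: auth black — skip
      gateway black
    store black
    web gray
      web→auth: auth black — skip
      metrics gray
        metrics→cdn: cdn is gray → back edge
First back edge: metrics → cdn.

metrics→cdn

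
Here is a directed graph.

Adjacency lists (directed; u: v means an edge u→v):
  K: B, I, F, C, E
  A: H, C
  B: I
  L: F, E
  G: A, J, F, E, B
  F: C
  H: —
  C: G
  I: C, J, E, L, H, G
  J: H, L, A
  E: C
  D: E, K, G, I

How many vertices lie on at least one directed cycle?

9

A vertex is on a directed cycle iff it belongs to a strongly connected component of size ≥ 2 (or has a self-loop).
The vertices on cycles are {A, B, C, E, F, G, I, J, L} — 9 in total.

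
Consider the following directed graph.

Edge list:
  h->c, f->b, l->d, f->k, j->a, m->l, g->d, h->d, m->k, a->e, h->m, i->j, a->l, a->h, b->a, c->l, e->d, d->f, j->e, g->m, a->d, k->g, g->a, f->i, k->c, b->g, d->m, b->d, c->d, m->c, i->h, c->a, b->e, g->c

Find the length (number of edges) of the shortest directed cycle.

For each vertex v, BFS finds the shortest path from v back to v.
The shortest such closed walk is f → b → d → f, length 3.

3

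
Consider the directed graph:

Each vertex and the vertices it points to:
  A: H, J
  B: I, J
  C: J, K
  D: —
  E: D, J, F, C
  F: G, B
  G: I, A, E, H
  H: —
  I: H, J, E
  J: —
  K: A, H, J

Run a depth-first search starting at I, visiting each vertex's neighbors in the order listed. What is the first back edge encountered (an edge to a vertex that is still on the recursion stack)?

DFS from I (visiting each vertex's neighbors in the order listed); mark gray on enter, black on exit:
I gray
  H gray
  H black
  J gray
  J black
  E gray
    D gray
    D black
    E→J: J black — skip
    F gray
      G gray
        G→I: I is gray → back edge
First back edge: G → I.

G->I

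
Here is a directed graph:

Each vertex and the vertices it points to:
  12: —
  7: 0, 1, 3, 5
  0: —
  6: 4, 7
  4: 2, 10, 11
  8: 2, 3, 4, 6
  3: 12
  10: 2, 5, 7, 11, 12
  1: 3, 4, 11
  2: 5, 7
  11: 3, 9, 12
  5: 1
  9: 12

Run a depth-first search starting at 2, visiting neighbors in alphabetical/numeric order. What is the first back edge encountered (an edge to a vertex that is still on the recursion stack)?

DFS from 2 (visiting neighbors in alphabetical/numeric order); mark gray on enter, black on exit:
2 gray
  5 gray
    1 gray
      3 gray
        12 gray
        12 black
      3 black
      4 gray
        4→2: 2 is gray → back edge
First back edge: 4 → 2.

4→2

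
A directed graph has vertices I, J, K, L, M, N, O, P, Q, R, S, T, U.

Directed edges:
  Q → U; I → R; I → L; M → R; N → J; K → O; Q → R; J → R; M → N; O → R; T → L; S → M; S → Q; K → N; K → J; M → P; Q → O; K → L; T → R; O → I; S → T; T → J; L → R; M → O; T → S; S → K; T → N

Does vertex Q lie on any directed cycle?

Q lies on a cycle iff there is a path from Q back to itself.
Exploring from Q, it never reaches itself; equivalently, its strongly connected component is a singleton.

No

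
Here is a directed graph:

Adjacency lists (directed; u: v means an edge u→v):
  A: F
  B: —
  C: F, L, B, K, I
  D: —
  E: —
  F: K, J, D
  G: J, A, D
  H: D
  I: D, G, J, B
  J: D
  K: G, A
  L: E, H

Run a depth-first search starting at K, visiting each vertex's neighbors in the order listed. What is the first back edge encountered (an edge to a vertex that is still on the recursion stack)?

F->K

DFS from K (visiting each vertex's neighbors in the order listed); mark gray on enter, black on exit:
K gray
  G gray
    J gray
      D gray
      D black
    J black
    A gray
      F gray
        F→K: K is gray → back edge
First back edge: F → K.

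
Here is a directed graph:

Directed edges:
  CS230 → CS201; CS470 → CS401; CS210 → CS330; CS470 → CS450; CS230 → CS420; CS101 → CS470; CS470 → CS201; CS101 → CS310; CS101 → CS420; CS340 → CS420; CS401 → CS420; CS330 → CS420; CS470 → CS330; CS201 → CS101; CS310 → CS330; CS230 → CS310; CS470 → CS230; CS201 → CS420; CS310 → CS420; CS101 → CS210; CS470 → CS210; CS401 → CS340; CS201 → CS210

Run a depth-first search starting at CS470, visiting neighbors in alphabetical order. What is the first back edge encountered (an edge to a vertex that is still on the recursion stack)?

DFS from CS470 (visiting neighbors in alphabetical order); mark gray on enter, black on exit:
CS470 gray
  CS201 gray
    CS101 gray
      CS210 gray
        CS330 gray
          CS420 gray
          CS420 black
        CS330 black
      CS210 black
      CS310 gray
        CS310→CS330: CS330 black — skip
        CS310→CS420: CS420 black — skip
      CS310 black
      CS101→CS420: CS420 black — skip
      CS101→CS470: CS470 is gray → back edge
First back edge: CS101 → CS470.

CS101→CS470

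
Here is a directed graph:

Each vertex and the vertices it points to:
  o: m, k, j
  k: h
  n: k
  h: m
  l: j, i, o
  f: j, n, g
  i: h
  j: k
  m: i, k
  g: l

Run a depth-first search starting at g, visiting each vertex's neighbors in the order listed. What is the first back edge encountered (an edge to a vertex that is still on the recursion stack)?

i→h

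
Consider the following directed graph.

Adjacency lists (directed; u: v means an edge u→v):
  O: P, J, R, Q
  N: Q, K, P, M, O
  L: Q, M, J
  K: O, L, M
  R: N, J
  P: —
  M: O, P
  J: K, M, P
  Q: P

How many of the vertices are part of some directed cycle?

A vertex is on a directed cycle iff it belongs to a strongly connected component of size ≥ 2 (or has a self-loop).
The vertices on cycles are {J, K, L, M, N, O, R} — 7 in total.

7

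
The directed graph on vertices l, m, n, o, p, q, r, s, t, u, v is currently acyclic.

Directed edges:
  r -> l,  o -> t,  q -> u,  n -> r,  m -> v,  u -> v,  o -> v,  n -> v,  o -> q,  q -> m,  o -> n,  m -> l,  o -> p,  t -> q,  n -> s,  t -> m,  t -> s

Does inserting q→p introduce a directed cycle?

Adding q→p creates a cycle iff p can already reach q.
Explore from p: no path reaches q. The graph stays acyclic.

No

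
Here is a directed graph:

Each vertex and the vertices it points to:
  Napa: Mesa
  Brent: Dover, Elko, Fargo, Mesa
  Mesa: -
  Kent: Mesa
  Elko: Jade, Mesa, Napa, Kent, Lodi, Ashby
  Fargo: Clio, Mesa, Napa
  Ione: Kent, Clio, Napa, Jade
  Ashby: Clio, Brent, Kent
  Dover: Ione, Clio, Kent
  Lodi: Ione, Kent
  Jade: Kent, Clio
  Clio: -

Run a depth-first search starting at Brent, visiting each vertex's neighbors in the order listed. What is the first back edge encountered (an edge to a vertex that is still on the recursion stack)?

DFS from Brent (visiting each vertex's neighbors in the order listed); mark gray on enter, black on exit:
Brent gray
  Dover gray
    Ione gray
      Kent gray
        Mesa gray
        Mesa black
      Kent black
      Clio gray
      Clio black
      Napa gray
        Napa→Mesa: Mesa black — skip
      Napa black
      Jade gray
        Jade→Kent: Kent black — skip
        Jade→Clio: Clio black — skip
      Jade black
    Ione black
    Dover→Clio: Clio black — skip
    Dover→Kent: Kent black — skip
  Dover black
  Elko gray
    Elko→Jade: Jade black — skip
    Elko→Mesa: Mesa black — skip
    Elko→Napa: Napa black — skip
    Elko→Kent: Kent black — skip
    Lodi gray
      Lodi→Ione: Ione black — skip
      Lodi→Kent: Kent black — skip
    Lodi black
    Ashby gray
      Ashby→Clio: Clio black — skip
      Ashby→Brent: Brent is gray → back edge
First back edge: Ashby → Brent.

Ashby→Brent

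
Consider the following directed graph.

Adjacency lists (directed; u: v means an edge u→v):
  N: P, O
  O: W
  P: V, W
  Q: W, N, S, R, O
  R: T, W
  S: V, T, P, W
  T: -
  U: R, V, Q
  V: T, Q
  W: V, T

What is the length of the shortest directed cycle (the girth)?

3

For each vertex v, BFS finds the shortest path from v back to v.
The shortest such closed walk is Q → W → V → Q, length 3.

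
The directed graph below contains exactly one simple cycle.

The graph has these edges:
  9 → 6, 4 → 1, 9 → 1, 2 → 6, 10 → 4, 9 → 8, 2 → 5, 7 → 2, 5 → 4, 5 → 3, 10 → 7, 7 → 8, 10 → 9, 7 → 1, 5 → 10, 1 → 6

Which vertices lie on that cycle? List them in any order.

DFS with gray/black marking from 2:
2 gray
  6 gray
  6 black
  5 gray
    10 gray
      9 gray
        1 gray
          1→6: 6 black — skip
        1 black
        8 gray
        8 black
        9→6: 6 black — skip
      9 black
      4 gray
        4→1: 1 black — skip
      4 black
      7 gray
        7→2: 2 is gray → back edge
Back edge closes the cycle 2 → 5 → 10 → 7 → 2; its vertices are {2, 5, 7, 10}.

2, 5, 7, 10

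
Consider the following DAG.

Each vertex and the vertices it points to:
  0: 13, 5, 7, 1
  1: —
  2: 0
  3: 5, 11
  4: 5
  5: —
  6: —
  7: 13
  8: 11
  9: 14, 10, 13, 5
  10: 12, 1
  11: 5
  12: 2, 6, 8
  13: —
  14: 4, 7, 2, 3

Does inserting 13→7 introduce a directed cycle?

Adding 13→7 creates a cycle iff 7 can already reach 13.
Path from 7: 7 → 13.
So 7 → … → 13 → 7 is a cycle.

Yes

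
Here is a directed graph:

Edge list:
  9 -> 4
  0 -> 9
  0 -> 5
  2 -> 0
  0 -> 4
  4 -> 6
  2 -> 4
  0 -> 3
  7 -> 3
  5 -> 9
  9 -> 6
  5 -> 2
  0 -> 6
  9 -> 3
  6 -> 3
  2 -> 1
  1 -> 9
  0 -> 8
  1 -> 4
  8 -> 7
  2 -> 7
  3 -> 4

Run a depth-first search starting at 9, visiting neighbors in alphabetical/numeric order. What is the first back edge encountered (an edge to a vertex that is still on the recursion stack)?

6→3

DFS from 9 (visiting neighbors in alphabetical/numeric order); mark gray on enter, black on exit:
9 gray
  3 gray
    4 gray
      6 gray
        6→3: 3 is gray → back edge
First back edge: 6 → 3.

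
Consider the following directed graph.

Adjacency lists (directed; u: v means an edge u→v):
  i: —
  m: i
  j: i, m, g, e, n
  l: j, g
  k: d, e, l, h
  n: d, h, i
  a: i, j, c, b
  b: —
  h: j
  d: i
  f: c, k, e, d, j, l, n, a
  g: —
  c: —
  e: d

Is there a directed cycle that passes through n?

Yes

n is on a cycle iff n can reach itself via ≥1 edge.
n → h → j → n — yes.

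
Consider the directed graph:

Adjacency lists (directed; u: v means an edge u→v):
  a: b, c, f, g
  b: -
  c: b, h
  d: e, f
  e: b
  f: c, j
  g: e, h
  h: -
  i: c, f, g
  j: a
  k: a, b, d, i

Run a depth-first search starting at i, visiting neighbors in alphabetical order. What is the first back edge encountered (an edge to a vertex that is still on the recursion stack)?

DFS from i (visiting neighbors in alphabetical order); mark gray on enter, black on exit:
i gray
  c gray
    b gray
    b black
    h gray
    h black
  c black
  f gray
    f→c: c black — skip
    j gray
      a gray
        a→b: b black — skip
        a→c: c black — skip
        a→f: f is gray → back edge
First back edge: a → f.

a→f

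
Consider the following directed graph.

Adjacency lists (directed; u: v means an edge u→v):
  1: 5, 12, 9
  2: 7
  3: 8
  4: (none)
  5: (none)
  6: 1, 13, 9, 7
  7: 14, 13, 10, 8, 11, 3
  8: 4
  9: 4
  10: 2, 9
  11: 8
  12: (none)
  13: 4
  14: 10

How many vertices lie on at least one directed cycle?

4

A vertex is on a directed cycle iff it belongs to a strongly connected component of size ≥ 2 (or has a self-loop).
The vertices on cycles are {2, 7, 10, 14} — 4 in total.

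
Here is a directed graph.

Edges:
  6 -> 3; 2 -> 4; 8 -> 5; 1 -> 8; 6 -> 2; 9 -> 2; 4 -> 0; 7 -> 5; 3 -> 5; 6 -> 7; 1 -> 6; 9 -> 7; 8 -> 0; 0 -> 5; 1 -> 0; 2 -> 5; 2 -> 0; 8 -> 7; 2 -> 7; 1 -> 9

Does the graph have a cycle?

DFS with white/gray/black marking, starting from 2:
2 gray
  5 gray
  5 black
  0 gray
    0→5: 5 black — skip
  0 black
  7 gray
    7→5: 5 black — skip
  7 black
  4 gray
    4→0: 0 black — skip
  4 black
2 black
1 gray
  1→0: 0 black — skip
  8 gray
    8→0: 0 black — skip
    8→5: 5 black — skip
    8→7: 7 black — skip
  8 black
  6 gray
    3 gray
      3→5: 5 black — skip
    3 black
    6→7: 7 black — skip
    6→2: 2 black — skip
  6 black
  9 gray
    9→7: 7 black — skip
    9→2: 2 black — skip
  9 black
1 black
Every edge goes to a white or black vertex — no back edge, so the graph is acyclic.

No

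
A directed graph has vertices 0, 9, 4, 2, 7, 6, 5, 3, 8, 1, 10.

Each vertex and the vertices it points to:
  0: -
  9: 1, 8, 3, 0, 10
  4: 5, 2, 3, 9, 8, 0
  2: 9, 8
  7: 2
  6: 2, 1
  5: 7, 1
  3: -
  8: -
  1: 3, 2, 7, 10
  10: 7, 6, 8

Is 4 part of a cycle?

No

4 lies on a cycle iff there is a path from 4 back to itself.
Exploring from 4, it never reaches itself; equivalently, its strongly connected component is a singleton.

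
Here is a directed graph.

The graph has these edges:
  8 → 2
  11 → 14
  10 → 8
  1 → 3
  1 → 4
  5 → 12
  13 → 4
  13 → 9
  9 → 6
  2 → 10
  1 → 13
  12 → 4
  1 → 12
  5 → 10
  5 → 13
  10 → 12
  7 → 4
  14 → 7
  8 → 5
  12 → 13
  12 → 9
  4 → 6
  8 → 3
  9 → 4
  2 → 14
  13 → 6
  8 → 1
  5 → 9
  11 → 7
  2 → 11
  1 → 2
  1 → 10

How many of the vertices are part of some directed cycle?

5

A vertex is on a directed cycle iff it belongs to a strongly connected component of size ≥ 2 (or has a self-loop).
The vertices on cycles are {1, 2, 5, 8, 10} — 5 in total.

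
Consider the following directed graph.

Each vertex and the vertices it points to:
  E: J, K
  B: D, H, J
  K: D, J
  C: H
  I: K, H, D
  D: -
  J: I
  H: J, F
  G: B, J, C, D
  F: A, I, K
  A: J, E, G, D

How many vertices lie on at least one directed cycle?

A vertex is on a directed cycle iff it belongs to a strongly connected component of size ≥ 2 (or has a self-loop).
The vertices on cycles are {A, B, C, E, F, G, H, I, J, K} — 10 in total.

10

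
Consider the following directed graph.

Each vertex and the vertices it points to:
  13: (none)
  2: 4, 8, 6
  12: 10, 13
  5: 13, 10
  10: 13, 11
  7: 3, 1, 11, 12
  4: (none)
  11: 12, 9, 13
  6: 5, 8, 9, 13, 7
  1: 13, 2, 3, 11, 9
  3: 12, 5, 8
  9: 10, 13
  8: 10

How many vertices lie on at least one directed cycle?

8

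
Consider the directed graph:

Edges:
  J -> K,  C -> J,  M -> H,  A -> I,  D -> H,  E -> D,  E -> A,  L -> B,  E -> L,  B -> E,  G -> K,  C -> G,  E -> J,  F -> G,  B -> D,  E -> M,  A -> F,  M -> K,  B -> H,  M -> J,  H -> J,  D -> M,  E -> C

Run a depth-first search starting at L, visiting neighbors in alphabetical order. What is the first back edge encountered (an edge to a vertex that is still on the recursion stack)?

E→L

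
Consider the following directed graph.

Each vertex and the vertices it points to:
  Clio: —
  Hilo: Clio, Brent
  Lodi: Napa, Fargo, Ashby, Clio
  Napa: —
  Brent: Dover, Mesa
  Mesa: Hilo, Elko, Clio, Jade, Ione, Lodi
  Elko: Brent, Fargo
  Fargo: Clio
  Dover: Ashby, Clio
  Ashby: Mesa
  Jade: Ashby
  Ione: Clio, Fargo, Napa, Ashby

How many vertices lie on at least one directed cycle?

9

A vertex is on a directed cycle iff it belongs to a strongly connected component of size ≥ 2 (or has a self-loop).
The vertices on cycles are {Elko, Hilo, Ione, Jade, Lodi, Mesa, Ashby, Brent, Dover} — 9 in total.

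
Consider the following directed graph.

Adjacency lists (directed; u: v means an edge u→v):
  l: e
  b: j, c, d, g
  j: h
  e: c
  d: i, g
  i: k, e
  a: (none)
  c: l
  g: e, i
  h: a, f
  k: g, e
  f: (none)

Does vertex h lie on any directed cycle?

h lies on a cycle iff there is a path from h back to itself.
Exploring from h, it never reaches itself; equivalently, its strongly connected component is a singleton.

No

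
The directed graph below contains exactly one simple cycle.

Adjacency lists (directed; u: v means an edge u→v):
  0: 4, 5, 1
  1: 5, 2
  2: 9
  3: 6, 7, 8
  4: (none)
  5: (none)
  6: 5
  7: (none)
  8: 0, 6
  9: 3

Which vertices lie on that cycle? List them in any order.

DFS with gray/black marking from 3:
3 gray
  6 gray
    5 gray
    5 black
  6 black
  7 gray
  7 black
  8 gray
    0 gray
      4 gray
      4 black
      0→5: 5 black — skip
      1 gray
        1→5: 5 black — skip
        2 gray
          9 gray
            9→3: 3 is gray → back edge
Back edge closes the cycle 3 → 8 → 0 → 1 → 2 → 9 → 3; its vertices are {0, 1, 2, 3, 8, 9}.

0, 1, 2, 3, 8, 9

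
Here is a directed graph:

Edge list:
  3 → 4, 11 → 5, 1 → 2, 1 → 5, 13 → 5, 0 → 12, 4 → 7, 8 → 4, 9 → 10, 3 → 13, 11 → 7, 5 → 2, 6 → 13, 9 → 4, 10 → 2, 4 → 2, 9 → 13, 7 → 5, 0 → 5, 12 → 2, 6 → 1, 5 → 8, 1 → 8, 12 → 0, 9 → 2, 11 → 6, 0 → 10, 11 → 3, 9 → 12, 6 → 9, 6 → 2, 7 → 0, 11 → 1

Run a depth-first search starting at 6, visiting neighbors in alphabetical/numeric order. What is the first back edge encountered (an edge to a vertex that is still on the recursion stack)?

0→5

DFS from 6 (visiting neighbors in alphabetical/numeric order); mark gray on enter, black on exit:
6 gray
  1 gray
    2 gray
    2 black
    5 gray
      5→2: 2 black — skip
      8 gray
        4 gray
          4→2: 2 black — skip
          7 gray
            0 gray
              0→5: 5 is gray → back edge
First back edge: 0 → 5.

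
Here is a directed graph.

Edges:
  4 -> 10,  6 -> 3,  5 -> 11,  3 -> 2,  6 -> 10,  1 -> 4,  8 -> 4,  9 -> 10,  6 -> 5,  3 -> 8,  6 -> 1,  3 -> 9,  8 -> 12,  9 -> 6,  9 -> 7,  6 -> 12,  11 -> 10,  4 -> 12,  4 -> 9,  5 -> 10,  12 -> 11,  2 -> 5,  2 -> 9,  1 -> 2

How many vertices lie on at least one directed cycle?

7

A vertex is on a directed cycle iff it belongs to a strongly connected component of size ≥ 2 (or has a self-loop).
The vertices on cycles are {1, 2, 3, 4, 6, 8, 9} — 7 in total.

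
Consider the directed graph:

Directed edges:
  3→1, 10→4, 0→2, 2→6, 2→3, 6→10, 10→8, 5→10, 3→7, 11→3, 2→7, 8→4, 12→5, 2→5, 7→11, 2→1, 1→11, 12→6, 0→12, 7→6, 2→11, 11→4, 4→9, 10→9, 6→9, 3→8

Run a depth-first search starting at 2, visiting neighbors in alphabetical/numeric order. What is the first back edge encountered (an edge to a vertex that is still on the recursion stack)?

DFS from 2 (visiting neighbors in alphabetical/numeric order); mark gray on enter, black on exit:
2 gray
  1 gray
    11 gray
      3 gray
        3→1: 1 is gray → back edge
First back edge: 3 → 1.

3->1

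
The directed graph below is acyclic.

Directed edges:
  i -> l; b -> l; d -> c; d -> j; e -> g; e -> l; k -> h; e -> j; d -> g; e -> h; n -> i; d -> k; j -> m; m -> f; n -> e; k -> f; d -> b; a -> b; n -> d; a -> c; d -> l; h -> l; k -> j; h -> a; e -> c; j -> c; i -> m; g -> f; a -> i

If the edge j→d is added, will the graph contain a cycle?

Yes

Adding j→d creates a cycle iff d can already reach j.
Path from d: d → j.
So d → … → j → d is a cycle.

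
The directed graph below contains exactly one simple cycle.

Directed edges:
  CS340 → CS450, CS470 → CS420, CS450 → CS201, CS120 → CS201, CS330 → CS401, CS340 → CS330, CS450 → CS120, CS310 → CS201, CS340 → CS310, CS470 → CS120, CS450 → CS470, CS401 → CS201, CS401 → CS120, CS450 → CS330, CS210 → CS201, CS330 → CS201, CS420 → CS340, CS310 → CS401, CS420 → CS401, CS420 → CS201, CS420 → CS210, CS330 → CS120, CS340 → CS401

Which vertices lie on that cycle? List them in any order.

DFS with gray/black marking from CS420:
CS420 gray
  CS401 gray
    CS201 gray
    CS201 black
    CS120 gray
      CS120→CS201: CS201 black — skip
    CS120 black
  CS401 black
  CS420→CS201: CS201 black — skip
  CS340 gray
    CS330 gray
      CS330→CS401: CS401 black — skip
      CS330→CS201: CS201 black — skip
      CS330→CS120: CS120 black — skip
    CS330 black
    CS310 gray
      CS310→CS201: CS201 black — skip
      CS310→CS401: CS401 black — skip
    CS310 black
    CS450 gray
      CS450→CS201: CS201 black — skip
      CS470 gray
        CS470→CS420: CS420 is gray → back edge
Back edge closes the cycle CS420 → CS340 → CS450 → CS470 → CS420; its vertices are {CS340, CS420, CS450, CS470}.

CS340, CS420, CS450, CS470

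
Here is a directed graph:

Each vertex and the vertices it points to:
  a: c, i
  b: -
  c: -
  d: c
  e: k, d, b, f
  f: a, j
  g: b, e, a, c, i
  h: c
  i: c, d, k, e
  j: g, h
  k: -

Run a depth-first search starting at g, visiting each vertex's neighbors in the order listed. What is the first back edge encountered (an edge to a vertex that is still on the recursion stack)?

DFS from g (visiting each vertex's neighbors in the order listed); mark gray on enter, black on exit:
g gray
  b gray
  b black
  e gray
    k gray
    k black
    d gray
      c gray
      c black
    d black
    e→b: b black — skip
    f gray
      a gray
        a→c: c black — skip
        i gray
          i→c: c black — skip
          i→d: d black — skip
          i→k: k black — skip
          i→e: e is gray → back edge
First back edge: i → e.

i→e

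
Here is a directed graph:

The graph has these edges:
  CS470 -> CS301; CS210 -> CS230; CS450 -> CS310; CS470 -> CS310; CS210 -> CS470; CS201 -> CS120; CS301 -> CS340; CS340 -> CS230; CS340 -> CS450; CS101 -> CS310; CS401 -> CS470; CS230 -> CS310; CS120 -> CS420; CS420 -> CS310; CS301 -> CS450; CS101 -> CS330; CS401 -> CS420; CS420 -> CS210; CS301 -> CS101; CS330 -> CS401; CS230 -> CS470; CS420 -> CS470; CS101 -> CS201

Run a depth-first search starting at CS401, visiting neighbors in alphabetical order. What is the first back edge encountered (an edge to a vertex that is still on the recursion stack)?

DFS from CS401 (visiting neighbors in alphabetical order); mark gray on enter, black on exit:
CS401 gray
  CS420 gray
    CS210 gray
      CS230 gray
        CS310 gray
        CS310 black
        CS470 gray
          CS301 gray
            CS101 gray
              CS201 gray
                CS120 gray
                  CS120→CS420: CS420 is gray → back edge
First back edge: CS120 → CS420.

CS120->CS420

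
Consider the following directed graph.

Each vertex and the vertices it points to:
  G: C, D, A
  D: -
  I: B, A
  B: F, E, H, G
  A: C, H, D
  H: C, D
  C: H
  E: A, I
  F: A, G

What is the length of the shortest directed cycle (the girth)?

For each vertex v, BFS finds the shortest path from v back to v.
The shortest such closed walk is C → H → C, length 2.

2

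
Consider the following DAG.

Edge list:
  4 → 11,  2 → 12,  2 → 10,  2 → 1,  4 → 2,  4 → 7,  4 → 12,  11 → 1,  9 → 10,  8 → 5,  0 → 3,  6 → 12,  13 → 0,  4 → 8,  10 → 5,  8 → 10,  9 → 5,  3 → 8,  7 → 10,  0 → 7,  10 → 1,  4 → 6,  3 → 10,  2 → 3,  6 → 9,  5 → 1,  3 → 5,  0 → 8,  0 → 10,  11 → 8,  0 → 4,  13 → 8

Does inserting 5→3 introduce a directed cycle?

Yes

Adding 5→3 creates a cycle iff 3 can already reach 5.
Path from 3: 3 → 5.
So 3 → … → 5 → 3 is a cycle.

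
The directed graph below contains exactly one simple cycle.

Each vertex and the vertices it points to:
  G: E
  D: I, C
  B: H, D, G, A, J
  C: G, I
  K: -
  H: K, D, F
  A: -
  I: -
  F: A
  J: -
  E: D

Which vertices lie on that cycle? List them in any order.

C, D, E, G

DFS with gray/black marking from G:
G gray
  E gray
    D gray
      I gray
      I black
      C gray
        C→G: G is gray → back edge
Back edge closes the cycle G → E → D → C → G; its vertices are {C, D, E, G}.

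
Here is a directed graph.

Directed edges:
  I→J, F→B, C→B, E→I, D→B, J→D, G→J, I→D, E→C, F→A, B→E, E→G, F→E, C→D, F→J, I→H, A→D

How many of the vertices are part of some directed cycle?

A vertex is on a directed cycle iff it belongs to a strongly connected component of size ≥ 2 (or has a self-loop).
The vertices on cycles are {B, C, D, E, G, I, J} — 7 in total.

7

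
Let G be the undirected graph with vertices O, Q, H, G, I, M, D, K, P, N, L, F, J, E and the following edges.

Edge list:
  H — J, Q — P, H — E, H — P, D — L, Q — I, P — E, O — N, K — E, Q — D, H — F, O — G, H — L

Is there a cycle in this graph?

Yes

DFS, tracking each vertex's parent; an edge to a visited non-parent vertex closes a cycle.
Start from Q:
visit Q (parent –)
  visit D (parent Q)
    D–Q: parent, skip
    visit L (parent D)
      visit H (parent L)
        visit F (parent H)
          F–H: parent, skip
        visit J (parent H)
          J–H: parent, skip
        visit P (parent H)
          visit E (parent P)
            E–P: parent, skip
            visit K (parent E)
              K–E: parent, skip
            E–H: H visited and ≠ parent → cycle
Cycle: H – P – E – H.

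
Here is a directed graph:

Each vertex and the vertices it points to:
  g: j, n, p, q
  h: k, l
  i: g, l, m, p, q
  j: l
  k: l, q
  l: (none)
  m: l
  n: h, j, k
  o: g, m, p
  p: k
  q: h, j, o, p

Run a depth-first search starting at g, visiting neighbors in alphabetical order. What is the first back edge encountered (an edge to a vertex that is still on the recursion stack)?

DFS from g (visiting neighbors in alphabetical order); mark gray on enter, black on exit:
g gray
  j gray
    l gray
    l black
  j black
  n gray
    h gray
      k gray
        k→l: l black — skip
        q gray
          q→h: h is gray → back edge
First back edge: q → h.

q->h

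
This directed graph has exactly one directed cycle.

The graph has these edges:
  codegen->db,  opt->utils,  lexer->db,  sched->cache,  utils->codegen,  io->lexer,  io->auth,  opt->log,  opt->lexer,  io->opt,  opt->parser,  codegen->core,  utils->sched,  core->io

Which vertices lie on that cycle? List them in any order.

io, opt, core, utils, codegen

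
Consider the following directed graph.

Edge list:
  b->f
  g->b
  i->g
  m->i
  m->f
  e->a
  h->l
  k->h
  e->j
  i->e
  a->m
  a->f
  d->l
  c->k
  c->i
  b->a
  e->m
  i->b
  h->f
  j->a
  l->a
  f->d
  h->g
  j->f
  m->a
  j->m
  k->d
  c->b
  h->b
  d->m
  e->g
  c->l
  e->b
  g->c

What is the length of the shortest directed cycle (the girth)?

2

For each vertex v, BFS finds the shortest path from v back to v.
The shortest such closed walk is m → a → m, length 2.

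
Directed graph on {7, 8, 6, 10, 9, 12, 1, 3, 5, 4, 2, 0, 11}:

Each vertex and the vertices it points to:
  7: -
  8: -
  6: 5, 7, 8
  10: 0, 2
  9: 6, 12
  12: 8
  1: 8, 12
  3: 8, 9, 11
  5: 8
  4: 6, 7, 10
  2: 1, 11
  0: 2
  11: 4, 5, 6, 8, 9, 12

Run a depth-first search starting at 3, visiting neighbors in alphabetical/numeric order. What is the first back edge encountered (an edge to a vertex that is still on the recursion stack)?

2→11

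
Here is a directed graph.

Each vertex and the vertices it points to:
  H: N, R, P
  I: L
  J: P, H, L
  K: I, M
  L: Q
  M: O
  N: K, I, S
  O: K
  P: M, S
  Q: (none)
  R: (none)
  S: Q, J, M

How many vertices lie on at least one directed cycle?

8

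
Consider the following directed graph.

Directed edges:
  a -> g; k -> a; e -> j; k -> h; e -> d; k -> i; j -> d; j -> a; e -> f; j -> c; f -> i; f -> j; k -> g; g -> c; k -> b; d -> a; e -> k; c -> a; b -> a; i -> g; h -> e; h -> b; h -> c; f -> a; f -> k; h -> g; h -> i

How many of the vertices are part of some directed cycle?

7

A vertex is on a directed cycle iff it belongs to a strongly connected component of size ≥ 2 (or has a self-loop).
The vertices on cycles are {a, c, e, f, g, h, k} — 7 in total.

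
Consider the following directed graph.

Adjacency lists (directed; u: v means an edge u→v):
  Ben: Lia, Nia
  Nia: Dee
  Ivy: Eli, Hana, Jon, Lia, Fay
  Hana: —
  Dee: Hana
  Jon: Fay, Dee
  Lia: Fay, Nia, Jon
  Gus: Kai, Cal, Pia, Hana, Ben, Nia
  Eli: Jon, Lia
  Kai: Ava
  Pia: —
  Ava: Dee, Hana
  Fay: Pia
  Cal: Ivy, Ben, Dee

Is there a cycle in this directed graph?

No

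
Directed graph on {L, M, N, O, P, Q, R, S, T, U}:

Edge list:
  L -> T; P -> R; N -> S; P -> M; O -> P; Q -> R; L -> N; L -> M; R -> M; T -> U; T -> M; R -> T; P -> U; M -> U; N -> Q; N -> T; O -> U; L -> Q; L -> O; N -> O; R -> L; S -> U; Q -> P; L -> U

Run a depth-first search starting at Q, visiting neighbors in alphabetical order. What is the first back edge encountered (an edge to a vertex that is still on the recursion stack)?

DFS from Q (visiting neighbors in alphabetical order); mark gray on enter, black on exit:
Q gray
  P gray
    M gray
      U gray
      U black
    M black
    R gray
      L gray
        L→M: M black — skip
        N gray
          O gray
            O→P: P is gray → back edge
First back edge: O → P.

O→P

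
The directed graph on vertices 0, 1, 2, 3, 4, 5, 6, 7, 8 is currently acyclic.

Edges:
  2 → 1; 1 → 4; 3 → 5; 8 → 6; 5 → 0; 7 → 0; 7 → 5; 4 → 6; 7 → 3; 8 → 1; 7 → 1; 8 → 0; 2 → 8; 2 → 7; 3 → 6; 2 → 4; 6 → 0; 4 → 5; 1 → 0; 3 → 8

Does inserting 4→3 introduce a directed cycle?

Adding 4→3 creates a cycle iff 3 can already reach 4.
Path from 3: 3 → 8 → 1 → 4.
So 3 → … → 4 → 3 is a cycle.

Yes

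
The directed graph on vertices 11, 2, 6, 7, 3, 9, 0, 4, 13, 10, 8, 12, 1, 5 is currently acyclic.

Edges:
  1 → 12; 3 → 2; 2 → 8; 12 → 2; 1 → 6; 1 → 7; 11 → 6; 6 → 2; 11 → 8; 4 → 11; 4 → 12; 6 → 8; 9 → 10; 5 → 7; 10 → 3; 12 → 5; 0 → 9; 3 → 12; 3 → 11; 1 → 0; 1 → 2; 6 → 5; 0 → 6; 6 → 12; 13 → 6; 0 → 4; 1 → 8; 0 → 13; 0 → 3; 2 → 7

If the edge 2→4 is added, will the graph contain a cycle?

Adding 2→4 creates a cycle iff 4 can already reach 2.
Path from 4: 4 → 12 → 2.
So 4 → … → 2 → 4 is a cycle.

Yes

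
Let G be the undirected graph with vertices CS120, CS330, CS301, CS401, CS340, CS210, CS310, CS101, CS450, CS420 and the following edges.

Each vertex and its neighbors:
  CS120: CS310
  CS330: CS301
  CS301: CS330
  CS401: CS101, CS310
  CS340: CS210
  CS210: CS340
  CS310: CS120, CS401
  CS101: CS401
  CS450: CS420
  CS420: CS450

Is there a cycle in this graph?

No

DFS, tracking each vertex's parent; an edge to a visited non-parent vertex closes a cycle.
Start from CS330:
visit CS330 (parent –)
  visit CS301 (parent CS330)
    CS301–CS330: parent, skip
visit CS120 (parent –)
  visit CS310 (parent CS120)
    CS310–CS120: parent, skip
    visit CS401 (parent CS310)
      visit CS101 (parent CS401)
        CS101–CS401: parent, skip
      CS401–CS310: parent, skip
visit CS340 (parent –)
  visit CS210 (parent CS340)
    CS210–CS340: parent, skip
visit CS450 (parent –)
  visit CS420 (parent CS450)
    CS420–CS450: parent, skip
No non-parent visited neighbor found — the graph is a forest.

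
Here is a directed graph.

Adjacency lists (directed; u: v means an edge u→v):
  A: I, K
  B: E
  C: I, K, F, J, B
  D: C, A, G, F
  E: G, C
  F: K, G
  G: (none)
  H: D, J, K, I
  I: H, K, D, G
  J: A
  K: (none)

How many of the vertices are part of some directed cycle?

8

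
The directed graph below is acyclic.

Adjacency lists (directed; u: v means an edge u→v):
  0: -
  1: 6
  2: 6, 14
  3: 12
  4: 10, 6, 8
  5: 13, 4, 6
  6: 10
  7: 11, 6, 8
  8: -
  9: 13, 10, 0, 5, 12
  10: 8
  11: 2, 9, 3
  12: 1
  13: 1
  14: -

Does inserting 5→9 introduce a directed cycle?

Yes

Adding 5→9 creates a cycle iff 9 can already reach 5.
Path from 9: 9 → 5.
So 9 → … → 5 → 9 is a cycle.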